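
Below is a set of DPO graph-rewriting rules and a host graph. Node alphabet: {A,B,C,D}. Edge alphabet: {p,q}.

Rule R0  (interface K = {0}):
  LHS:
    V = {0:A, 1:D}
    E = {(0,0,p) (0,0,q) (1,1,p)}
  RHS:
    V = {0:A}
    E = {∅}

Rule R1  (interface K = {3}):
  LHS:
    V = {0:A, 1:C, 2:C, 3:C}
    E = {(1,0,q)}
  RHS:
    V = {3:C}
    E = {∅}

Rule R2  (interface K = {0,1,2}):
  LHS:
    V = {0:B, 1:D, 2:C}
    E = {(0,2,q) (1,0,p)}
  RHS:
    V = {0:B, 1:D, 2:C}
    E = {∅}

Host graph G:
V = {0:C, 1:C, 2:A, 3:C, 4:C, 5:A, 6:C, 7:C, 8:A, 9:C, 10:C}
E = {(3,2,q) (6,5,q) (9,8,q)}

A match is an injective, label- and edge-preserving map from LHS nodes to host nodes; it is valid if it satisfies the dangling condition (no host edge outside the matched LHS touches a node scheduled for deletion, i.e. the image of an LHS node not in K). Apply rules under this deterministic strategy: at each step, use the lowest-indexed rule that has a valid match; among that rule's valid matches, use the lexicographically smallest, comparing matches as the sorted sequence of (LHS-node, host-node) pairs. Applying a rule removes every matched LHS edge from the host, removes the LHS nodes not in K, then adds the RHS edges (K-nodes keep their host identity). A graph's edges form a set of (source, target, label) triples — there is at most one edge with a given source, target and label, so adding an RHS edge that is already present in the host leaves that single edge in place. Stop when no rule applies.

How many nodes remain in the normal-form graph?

Answer: 2

Steps:
start.  V:11 E:3  edges: 3-q->2 6-q->5 9-q->8
1. fire R1 via {0↦2, 1↦3, 2↦0, 3↦1}  →  V:8 E:2  edges: 6-q->5 9-q->8
2. fire R1 via {0↦5, 1↦6, 2↦1, 3↦4}  →  V:5 E:1  edges: 9-q->8
3. fire R1 via {0↦8, 1↦9, 2↦4, 3↦7}  →  V:2 E:0  edges: ∅
halt: no rule applies after step 3
NF nodes: {7:C, 10:C}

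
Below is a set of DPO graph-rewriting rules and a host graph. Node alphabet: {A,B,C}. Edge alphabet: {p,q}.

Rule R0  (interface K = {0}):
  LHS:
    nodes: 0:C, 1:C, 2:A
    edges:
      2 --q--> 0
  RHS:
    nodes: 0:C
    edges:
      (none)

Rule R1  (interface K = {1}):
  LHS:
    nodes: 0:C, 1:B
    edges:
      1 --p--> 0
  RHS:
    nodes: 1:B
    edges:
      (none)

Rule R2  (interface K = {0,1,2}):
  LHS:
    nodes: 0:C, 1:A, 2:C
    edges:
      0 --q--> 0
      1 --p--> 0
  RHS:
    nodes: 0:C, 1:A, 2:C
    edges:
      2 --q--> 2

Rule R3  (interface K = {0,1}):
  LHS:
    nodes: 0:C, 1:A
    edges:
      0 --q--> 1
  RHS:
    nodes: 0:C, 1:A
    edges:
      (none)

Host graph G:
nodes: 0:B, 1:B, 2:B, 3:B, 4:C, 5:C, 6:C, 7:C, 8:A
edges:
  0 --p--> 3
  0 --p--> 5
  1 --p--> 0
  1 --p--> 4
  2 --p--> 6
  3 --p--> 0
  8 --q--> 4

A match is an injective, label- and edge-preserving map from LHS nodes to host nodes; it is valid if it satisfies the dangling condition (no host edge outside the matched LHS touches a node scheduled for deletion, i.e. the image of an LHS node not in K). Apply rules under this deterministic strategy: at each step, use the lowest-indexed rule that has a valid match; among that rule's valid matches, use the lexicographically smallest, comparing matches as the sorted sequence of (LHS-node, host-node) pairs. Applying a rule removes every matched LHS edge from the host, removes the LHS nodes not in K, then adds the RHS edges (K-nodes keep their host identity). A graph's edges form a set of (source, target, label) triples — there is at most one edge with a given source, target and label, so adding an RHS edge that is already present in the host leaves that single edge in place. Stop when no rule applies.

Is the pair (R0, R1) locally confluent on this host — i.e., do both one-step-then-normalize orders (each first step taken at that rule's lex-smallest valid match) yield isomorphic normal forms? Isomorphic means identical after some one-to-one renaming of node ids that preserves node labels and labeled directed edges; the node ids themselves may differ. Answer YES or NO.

Answer: YES

Rewrite trace:
branch R0-first: apply at {0↦4, 1↦7, 2↦8} → |E|=6, then 3 more step(s) → NF |V|=4 |E|=3 V={0:B, 1:B, 2:B, 3:B} E=0-p->3 1-p->0 3-p->0
branch R1-first: apply at {0↦5, 1↦0} → |E|=6, then 3 more step(s) → NF |V|=4 |E|=3 V={0:B, 1:B, 2:B, 3:B} E=0-p->3 1-p->0 3-p->0
graphs isomorphic (equal up to label-preserving node renaming)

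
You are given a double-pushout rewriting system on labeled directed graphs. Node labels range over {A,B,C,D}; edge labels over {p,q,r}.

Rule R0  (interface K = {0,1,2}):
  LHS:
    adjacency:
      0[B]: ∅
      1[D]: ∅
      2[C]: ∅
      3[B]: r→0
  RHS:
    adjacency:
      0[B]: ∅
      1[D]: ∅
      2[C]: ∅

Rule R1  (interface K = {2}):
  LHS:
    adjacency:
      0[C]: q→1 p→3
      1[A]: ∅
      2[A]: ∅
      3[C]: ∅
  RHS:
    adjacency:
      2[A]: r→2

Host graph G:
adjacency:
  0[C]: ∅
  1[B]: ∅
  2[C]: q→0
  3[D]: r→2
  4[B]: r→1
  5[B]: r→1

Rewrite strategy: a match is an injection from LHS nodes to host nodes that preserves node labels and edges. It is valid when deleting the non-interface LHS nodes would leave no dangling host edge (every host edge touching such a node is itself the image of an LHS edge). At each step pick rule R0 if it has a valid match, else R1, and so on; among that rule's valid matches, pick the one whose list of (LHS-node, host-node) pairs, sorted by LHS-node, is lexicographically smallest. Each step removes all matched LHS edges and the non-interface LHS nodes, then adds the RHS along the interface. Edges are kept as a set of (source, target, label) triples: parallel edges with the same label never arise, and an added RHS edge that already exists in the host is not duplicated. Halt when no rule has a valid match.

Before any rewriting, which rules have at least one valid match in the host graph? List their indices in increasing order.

Answer: [R0]

Rewrite trace:
R0: 4 valid matches — {0↦1, 1↦3, 2↦0, 3↦4}, {0↦1, 1↦3, 2↦0, 3↦5}, {0↦1, 1↦3, 2↦2, 3↦4} (+1 more)
R1: no valid match — LHS pattern not found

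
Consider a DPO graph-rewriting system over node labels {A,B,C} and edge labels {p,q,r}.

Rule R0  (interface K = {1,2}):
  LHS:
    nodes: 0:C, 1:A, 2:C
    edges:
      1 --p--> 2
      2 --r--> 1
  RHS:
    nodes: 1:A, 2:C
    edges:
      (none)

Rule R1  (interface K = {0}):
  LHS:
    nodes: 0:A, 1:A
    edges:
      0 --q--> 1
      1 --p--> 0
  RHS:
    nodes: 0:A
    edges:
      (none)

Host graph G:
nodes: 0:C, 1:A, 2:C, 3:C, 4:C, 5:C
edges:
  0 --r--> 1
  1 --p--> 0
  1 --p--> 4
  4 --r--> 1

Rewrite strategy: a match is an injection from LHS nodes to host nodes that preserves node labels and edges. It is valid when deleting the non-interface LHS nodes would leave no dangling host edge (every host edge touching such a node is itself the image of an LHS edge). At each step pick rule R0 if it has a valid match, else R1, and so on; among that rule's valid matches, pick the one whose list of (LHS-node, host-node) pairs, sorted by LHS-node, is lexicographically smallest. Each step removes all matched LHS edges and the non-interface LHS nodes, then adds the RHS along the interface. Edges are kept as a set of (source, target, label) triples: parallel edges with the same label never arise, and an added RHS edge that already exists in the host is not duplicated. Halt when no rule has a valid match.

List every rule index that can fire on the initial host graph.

R0: 6 valid matches — {0↦2, 1↦1, 2↦0}, {0↦2, 1↦1, 2↦4}, {0↦3, 1↦1, 2↦0} (+3 more)
R1: no valid match — LHS pattern not found

Answer: [R0]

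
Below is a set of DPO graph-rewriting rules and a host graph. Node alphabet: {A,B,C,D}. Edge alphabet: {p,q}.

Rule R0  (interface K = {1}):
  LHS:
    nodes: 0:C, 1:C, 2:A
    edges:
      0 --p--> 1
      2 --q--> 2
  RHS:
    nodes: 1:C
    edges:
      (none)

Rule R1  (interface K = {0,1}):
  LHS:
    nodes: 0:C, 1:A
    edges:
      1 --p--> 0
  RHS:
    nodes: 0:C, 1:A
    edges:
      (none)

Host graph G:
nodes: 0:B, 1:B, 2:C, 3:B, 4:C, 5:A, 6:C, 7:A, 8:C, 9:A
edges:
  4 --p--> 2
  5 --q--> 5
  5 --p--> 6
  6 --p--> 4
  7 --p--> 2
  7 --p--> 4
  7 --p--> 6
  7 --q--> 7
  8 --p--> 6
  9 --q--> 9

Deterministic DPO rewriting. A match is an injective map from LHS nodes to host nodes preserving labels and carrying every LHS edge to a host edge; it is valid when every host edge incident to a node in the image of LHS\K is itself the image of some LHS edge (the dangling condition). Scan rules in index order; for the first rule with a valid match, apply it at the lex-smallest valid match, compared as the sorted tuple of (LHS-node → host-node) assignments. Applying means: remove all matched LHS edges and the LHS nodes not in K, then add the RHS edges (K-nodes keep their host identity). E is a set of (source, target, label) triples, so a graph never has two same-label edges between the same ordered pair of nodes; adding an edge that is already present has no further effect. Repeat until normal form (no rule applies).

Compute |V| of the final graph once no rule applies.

Answer: 4

Derivation:
initial: |V|=10 |E|=10  E = 4-p->2 5-q->5 5-p->6 6-p->4 7-p->2 7-p->4 7-p->6 7-q->7 8-p->6 9-q->9
step 1: apply R0 at {0↦8, 1↦6, 2↦9}  → |V|=8 |E|=8  E = 4-p->2 5-q->5 5-p->6 6-p->4 7-p->2 7-p->4 7-p->6 7-q->7
step 2: apply R1 at {0↦2, 1↦7}  → |V|=8 |E|=7  E = 4-p->2 5-q->5 5-p->6 6-p->4 7-p->4 7-p->6 7-q->7
step 3: apply R1 at {0↦4, 1↦7}  → |V|=8 |E|=6  E = 4-p->2 5-q->5 5-p->6 6-p->4 7-p->6 7-q->7
step 4: apply R1 at {0↦6, 1↦5}  → |V|=8 |E|=5  E = 4-p->2 5-q->5 6-p->4 7-p->6 7-q->7
step 5: apply R1 at {0↦6, 1↦7}  → |V|=8 |E|=4  E = 4-p->2 5-q->5 6-p->4 7-q->7
step 6: apply R0 at {0↦6, 1↦4, 2↦5}  → |V|=6 |E|=2  E = 4-p->2 7-q->7
step 7: apply R0 at {0↦4, 1↦2, 2↦7}  → |V|=4 |E|=0  E = ∅
halt: no rule applies after step 7
NF nodes: {0:B, 1:B, 2:C, 3:B}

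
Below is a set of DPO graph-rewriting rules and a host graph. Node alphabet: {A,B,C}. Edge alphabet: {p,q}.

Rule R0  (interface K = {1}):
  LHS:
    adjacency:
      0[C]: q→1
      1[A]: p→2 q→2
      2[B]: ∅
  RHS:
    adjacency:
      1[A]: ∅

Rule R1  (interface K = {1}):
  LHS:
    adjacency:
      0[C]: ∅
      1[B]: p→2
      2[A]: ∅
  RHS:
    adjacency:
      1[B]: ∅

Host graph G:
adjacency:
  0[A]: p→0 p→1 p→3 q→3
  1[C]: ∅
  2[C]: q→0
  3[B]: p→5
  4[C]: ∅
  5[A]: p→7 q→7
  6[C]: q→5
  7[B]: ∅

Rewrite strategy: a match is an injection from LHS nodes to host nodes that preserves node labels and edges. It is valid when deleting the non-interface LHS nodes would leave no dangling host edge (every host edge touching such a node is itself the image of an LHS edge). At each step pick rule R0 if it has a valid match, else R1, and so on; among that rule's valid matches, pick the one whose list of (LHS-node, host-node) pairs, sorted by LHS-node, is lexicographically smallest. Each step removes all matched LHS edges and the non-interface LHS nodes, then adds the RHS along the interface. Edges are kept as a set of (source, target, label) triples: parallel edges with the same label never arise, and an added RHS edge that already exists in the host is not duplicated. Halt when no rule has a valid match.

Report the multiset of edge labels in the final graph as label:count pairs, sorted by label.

[0] host  ⇒  8 nodes, 9 edges  {0-p->0 0-p->1 0-p->3 0-q->3 2-q->0 3-p->5 5-p->7 5-q->7 6-q->5}
[1] R0 @ {0↦6, 1↦5, 2↦7}  ⇒  6 nodes, 6 edges  {0-p->0 0-p->1 0-p->3 0-q->3 2-q->0 3-p->5}
[2] R1 @ {0↦4, 1↦3, 2↦5}  ⇒  4 nodes, 5 edges  {0-p->0 0-p->1 0-p->3 0-q->3 2-q->0}
[3] R0 @ {0↦2, 1↦0, 2↦3}  ⇒  2 nodes, 2 edges  {0-p->0 0-p->1}
halt: no rule applies after step 3
NF edges: [(0, 0, 'p'), (0, 1, 'p')]

Answer: p:2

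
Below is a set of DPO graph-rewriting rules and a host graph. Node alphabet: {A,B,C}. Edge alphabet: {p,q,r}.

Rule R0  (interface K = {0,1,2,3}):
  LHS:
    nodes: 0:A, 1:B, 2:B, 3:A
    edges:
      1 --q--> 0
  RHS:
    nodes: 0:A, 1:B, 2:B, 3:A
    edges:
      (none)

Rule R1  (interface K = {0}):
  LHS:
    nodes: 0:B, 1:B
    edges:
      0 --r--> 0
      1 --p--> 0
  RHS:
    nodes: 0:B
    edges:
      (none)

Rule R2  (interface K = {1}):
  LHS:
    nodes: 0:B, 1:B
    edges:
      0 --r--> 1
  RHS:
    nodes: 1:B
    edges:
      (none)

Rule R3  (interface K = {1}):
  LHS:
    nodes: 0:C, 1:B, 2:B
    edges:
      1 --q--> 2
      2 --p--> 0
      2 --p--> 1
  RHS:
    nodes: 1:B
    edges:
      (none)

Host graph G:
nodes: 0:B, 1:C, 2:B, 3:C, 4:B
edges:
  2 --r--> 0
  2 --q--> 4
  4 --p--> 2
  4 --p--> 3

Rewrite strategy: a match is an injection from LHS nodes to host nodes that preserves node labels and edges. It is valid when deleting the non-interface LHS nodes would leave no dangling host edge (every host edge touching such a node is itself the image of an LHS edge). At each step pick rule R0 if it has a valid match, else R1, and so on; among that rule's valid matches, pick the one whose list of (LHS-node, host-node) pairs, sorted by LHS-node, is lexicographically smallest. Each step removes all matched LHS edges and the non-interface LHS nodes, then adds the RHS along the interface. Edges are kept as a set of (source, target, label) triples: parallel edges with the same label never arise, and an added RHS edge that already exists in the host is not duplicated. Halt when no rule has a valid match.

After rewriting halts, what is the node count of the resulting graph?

[0] host  ⇒  5 nodes, 4 edges  {2-r->0 2-q->4 4-p->2 4-p->3}
[1] R3 @ {0↦3, 1↦2, 2↦4}  ⇒  3 nodes, 1 edges  {2-r->0}
[2] R2 @ {0↦2, 1↦0}  ⇒  2 nodes, 0 edges  {∅}
halt: no rule applies after step 2
NF nodes: {0:B, 1:C}

Answer: 2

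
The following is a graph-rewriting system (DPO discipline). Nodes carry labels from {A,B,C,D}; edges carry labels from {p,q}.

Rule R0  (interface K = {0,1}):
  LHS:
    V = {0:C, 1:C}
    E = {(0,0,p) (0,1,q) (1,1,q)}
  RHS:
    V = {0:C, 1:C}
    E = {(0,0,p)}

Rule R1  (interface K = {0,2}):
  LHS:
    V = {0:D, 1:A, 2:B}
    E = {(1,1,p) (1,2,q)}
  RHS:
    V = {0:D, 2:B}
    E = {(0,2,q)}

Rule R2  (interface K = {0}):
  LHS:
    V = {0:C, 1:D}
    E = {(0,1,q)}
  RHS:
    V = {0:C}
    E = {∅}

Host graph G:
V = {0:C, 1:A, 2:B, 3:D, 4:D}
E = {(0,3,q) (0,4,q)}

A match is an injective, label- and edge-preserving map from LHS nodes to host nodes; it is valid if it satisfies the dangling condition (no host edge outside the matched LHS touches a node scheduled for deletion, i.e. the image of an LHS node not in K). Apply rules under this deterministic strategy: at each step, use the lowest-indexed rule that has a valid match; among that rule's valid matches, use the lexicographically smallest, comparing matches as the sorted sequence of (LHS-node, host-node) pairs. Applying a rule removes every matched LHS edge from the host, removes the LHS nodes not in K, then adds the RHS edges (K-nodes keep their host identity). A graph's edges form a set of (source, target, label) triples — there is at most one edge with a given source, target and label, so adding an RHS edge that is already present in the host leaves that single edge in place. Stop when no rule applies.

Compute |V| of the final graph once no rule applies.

Answer: 3

Rewrite trace:
[0] host  ⇒  5 nodes, 2 edges  {0-q->3 0-q->4}
[1] R2 @ {0↦0, 1↦3}  ⇒  4 nodes, 1 edges  {0-q->4}
[2] R2 @ {0↦0, 1↦4}  ⇒  3 nodes, 0 edges  {∅}
normal form: no rule applies after step 2
NF nodes: {0:C, 1:A, 2:B}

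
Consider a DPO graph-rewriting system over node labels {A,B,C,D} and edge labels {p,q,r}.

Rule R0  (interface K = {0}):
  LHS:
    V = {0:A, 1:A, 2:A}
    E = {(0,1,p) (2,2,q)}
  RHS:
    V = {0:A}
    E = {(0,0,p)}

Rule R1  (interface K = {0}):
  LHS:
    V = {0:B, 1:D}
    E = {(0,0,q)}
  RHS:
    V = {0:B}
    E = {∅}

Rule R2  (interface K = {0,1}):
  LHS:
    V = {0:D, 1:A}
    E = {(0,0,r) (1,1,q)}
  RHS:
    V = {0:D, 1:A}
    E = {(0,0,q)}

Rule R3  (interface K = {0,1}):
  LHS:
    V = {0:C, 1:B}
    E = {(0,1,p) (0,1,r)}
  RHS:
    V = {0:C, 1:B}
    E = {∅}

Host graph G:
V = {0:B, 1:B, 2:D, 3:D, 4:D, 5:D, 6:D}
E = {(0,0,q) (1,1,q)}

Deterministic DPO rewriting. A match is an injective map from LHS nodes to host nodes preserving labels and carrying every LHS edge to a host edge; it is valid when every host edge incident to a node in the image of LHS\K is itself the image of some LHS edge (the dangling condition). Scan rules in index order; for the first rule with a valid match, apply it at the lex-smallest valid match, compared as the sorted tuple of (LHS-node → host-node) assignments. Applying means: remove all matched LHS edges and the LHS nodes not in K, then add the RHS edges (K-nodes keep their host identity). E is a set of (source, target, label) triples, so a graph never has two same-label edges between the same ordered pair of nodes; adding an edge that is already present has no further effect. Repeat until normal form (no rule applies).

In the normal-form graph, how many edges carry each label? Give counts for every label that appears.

Answer: (no edges)

Rewrite trace:
initial: |V|=7 |E|=2  E = 0-q->0 1-q->1
step 1: apply R1 at {0↦0, 1↦2}  → |V|=6 |E|=1  E = 1-q->1
step 2: apply R1 at {0↦1, 1↦3}  → |V|=5 |E|=0  E = ∅
normal form: no rule applies after step 2
NF edges: []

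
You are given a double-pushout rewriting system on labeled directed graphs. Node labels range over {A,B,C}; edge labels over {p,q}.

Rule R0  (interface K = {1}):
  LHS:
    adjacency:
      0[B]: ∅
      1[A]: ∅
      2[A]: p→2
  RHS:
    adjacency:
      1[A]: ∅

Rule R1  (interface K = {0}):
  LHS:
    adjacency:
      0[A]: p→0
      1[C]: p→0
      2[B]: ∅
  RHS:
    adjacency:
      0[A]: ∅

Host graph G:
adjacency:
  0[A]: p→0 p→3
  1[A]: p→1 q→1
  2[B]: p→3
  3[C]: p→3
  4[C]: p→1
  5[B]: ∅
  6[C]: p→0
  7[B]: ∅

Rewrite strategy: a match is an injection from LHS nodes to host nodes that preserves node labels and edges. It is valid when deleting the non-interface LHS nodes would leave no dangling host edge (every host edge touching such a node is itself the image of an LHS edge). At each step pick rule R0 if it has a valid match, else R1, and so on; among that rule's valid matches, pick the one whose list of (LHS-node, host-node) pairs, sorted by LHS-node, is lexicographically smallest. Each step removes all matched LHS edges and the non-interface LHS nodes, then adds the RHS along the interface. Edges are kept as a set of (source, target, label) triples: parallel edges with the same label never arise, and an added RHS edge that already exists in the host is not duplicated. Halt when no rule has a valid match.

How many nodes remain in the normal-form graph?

[0] host  ⇒  8 nodes, 8 edges  {0-p->0 0-p->3 1-p->1 1-q->1 2-p->3 3-p->3 4-p->1 6-p->0}
[1] R1 @ {0↦0, 1↦6, 2↦5}  ⇒  6 nodes, 6 edges  {0-p->3 1-p->1 1-q->1 2-p->3 3-p->3 4-p->1}
[2] R1 @ {0↦1, 1↦4, 2↦7}  ⇒  4 nodes, 4 edges  {0-p->3 1-q->1 2-p->3 3-p->3}
normal form: no rule applies after step 2
NF nodes: {0:A, 1:A, 2:B, 3:C}

Answer: 4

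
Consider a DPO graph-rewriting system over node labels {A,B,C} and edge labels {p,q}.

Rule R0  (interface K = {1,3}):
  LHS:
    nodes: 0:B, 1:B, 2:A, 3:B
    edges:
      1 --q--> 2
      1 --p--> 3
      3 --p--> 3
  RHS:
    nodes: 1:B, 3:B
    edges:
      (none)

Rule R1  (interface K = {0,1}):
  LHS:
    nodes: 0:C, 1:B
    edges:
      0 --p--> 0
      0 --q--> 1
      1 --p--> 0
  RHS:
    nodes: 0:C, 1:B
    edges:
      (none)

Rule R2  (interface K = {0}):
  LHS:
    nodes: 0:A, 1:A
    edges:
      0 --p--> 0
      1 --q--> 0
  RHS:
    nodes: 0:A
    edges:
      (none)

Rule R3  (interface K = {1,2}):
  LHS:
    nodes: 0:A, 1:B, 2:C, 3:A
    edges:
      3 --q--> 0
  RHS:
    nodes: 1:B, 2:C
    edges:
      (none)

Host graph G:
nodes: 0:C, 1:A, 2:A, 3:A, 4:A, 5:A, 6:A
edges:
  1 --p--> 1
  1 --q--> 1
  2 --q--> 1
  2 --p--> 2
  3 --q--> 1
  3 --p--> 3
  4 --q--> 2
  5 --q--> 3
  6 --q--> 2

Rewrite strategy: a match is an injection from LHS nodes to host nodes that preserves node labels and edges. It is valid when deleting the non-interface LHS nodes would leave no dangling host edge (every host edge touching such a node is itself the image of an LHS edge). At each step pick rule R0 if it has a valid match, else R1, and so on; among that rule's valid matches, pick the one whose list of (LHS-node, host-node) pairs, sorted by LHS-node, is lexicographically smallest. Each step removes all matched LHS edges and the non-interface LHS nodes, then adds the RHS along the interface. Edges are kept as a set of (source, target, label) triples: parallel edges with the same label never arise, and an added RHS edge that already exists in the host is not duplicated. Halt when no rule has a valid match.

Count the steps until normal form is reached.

[0] host  ⇒  7 nodes, 9 edges  {1-p->1 1-q->1 2-q->1 2-p->2 3-q->1 3-p->3 4-q->2 5-q->3 6-q->2}
[1] R2 @ {0↦2, 1↦4}  ⇒  6 nodes, 7 edges  {1-p->1 1-q->1 2-q->1 3-q->1 3-p->3 5-q->3 6-q->2}
[2] R2 @ {0↦3, 1↦5}  ⇒  5 nodes, 5 edges  {1-p->1 1-q->1 2-q->1 3-q->1 6-q->2}
[3] R2 @ {0↦1, 1↦3}  ⇒  4 nodes, 3 edges  {1-q->1 2-q->1 6-q->2}
normal form: no rule applies after step 3

Answer: 3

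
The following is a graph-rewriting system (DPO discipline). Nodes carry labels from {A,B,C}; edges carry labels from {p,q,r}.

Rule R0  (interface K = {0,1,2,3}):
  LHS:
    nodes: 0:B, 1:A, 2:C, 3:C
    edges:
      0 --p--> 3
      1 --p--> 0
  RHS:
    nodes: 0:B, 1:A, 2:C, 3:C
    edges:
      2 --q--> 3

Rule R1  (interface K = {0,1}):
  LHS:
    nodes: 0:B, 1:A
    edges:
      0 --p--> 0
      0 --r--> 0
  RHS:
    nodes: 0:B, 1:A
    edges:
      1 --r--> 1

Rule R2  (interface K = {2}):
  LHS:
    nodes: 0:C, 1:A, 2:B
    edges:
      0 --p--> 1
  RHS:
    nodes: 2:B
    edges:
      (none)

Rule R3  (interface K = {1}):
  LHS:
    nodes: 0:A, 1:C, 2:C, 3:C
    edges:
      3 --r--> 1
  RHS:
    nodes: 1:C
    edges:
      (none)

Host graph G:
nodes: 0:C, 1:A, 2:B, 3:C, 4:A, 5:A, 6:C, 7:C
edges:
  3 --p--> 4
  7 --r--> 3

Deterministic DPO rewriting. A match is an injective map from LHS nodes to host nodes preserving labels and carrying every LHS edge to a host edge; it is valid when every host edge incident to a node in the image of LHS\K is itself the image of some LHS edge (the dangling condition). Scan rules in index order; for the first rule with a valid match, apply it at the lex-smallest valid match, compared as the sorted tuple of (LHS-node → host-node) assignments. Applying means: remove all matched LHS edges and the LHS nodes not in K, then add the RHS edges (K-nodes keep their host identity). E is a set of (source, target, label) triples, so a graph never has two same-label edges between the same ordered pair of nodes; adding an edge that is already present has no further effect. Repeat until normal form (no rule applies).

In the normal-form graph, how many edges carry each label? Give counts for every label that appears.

start.  V:8 E:2  edges: 3-p->4 7-r->3
1. fire R3 via {0↦1, 1↦3, 2↦0, 3↦7}  →  V:5 E:1  edges: 3-p->4
2. fire R2 via {0↦3, 1↦4, 2↦2}  →  V:3 E:0  edges: ∅
normal form: no rule applies after step 2
NF edges: []

Answer: (no edges)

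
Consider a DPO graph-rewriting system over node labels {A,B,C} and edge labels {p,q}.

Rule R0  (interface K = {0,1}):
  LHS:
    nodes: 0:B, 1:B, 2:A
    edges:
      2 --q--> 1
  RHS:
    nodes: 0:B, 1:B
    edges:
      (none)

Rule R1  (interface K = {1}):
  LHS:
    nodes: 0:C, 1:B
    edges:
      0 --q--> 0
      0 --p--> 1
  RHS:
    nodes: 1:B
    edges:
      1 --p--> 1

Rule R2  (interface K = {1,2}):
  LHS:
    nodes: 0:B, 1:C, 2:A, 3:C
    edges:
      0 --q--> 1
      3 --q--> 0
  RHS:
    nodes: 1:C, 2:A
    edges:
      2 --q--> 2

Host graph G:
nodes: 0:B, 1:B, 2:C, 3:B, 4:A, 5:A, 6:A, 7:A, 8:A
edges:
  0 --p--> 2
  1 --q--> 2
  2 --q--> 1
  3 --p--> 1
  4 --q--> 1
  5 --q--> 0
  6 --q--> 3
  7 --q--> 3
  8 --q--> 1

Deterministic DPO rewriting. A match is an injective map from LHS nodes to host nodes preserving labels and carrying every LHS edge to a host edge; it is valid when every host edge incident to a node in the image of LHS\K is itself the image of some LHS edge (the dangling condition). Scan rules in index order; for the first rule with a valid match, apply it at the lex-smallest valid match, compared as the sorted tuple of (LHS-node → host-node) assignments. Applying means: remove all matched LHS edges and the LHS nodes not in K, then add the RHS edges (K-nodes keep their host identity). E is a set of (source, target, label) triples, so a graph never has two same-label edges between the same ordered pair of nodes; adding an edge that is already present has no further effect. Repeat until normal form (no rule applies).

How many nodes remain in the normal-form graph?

initial: |V|=9 |E|=9  E = 0-p->2 1-q->2 2-q->1 3-p->1 4-q->1 5-q->0 6-q->3 7-q->3 8-q->1
step 1: apply R0 at {0↦0, 1↦1, 2↦4}  → |V|=8 |E|=8  E = 0-p->2 1-q->2 2-q->1 3-p->1 5-q->0 6-q->3 7-q->3 8-q->1
step 2: apply R0 at {0↦0, 1↦1, 2↦8}  → |V|=7 |E|=7  E = 0-p->2 1-q->2 2-q->1 3-p->1 5-q->0 6-q->3 7-q->3
step 3: apply R0 at {0↦0, 1↦3, 2↦6}  → |V|=6 |E|=6  E = 0-p->2 1-q->2 2-q->1 3-p->1 5-q->0 7-q->3
step 4: apply R0 at {0↦0, 1↦3, 2↦7}  → |V|=5 |E|=5  E = 0-p->2 1-q->2 2-q->1 3-p->1 5-q->0
step 5: apply R0 at {0↦1, 1↦0, 2↦5}  → |V|=4 |E|=4  E = 0-p->2 1-q->2 2-q->1 3-p->1
final graph: no rule applies after step 5
NF nodes: {0:B, 1:B, 2:C, 3:B}

Answer: 4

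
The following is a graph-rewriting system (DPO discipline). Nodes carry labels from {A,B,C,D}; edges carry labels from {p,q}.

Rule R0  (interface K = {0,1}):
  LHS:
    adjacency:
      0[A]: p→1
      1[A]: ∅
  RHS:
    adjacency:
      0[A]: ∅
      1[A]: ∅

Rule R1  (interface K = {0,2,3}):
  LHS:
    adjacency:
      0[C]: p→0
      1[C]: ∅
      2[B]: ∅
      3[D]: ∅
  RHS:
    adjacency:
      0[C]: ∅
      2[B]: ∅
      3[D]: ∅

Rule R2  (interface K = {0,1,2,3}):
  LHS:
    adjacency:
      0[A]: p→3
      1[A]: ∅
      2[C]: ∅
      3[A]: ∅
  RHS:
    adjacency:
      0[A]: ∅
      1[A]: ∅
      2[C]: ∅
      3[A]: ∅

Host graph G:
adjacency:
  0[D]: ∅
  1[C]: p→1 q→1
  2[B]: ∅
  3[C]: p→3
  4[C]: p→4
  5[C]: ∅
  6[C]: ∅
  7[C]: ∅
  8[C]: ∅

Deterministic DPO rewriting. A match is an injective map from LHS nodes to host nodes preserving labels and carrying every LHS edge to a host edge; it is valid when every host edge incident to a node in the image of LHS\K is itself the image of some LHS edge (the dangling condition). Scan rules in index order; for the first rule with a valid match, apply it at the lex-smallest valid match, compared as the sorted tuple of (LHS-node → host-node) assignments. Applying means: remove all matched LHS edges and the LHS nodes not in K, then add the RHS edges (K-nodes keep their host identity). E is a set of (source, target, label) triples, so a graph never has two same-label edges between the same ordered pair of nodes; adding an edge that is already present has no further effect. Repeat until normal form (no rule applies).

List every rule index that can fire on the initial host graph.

R0: no valid match — LHS pattern not found
R1: 12 valid matches — {0↦1, 1↦5, 2↦2, 3↦0}, {0↦1, 1↦6, 2↦2, 3↦0}, {0↦1, 1↦7, 2↦2, 3↦0} (+9 more)
R2: no valid match — LHS pattern not found

Answer: [R1]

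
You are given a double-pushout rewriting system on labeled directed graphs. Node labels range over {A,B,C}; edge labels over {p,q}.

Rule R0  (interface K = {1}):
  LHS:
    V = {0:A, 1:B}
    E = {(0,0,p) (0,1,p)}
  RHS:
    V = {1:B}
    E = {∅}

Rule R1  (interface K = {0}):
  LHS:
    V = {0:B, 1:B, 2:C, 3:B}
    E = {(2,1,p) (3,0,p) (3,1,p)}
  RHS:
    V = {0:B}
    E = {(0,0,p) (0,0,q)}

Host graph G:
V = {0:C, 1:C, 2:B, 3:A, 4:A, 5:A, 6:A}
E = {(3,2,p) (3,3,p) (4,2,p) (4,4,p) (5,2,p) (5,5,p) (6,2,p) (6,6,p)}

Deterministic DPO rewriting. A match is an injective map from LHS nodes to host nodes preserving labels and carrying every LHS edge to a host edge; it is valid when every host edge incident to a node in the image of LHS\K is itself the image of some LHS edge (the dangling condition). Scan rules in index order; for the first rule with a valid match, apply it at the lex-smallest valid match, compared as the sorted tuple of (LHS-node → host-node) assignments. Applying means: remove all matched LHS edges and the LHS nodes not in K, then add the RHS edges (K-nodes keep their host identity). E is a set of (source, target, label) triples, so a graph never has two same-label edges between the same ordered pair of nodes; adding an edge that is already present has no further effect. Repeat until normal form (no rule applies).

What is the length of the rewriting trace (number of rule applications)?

Answer: 4

Steps:
start.  V:7 E:8  edges: 3-p->2 3-p->3 4-p->2 4-p->4 5-p->2 5-p->5 6-p->2 6-p->6
1. fire R0 via {0↦3, 1↦2}  →  V:6 E:6  edges: 4-p->2 4-p->4 5-p->2 5-p->5 6-p->2 6-p->6
2. fire R0 via {0↦4, 1↦2}  →  V:5 E:4  edges: 5-p->2 5-p->5 6-p->2 6-p->6
3. fire R0 via {0↦5, 1↦2}  →  V:4 E:2  edges: 6-p->2 6-p->6
4. fire R0 via {0↦6, 1↦2}  →  V:3 E:0  edges: ∅
normal form: no rule applies after step 4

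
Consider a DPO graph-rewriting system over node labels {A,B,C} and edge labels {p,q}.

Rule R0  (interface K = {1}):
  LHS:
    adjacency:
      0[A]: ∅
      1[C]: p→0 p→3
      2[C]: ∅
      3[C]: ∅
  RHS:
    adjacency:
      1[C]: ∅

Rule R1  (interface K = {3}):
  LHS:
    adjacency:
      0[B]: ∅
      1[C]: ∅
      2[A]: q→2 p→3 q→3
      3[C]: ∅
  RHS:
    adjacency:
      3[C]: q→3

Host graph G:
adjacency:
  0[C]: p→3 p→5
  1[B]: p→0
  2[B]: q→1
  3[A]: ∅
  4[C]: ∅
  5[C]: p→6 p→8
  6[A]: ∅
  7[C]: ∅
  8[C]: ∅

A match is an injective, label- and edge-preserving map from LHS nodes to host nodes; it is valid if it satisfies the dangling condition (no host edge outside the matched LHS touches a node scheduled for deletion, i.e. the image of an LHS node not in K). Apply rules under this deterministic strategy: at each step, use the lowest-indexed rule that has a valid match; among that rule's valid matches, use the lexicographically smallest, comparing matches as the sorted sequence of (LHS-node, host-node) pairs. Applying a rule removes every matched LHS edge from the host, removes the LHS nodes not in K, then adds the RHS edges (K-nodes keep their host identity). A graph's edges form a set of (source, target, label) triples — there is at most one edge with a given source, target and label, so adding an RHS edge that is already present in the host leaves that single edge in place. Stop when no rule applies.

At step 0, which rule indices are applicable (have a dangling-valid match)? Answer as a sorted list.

R0: 2 valid matches — {0↦6, 1↦5, 2↦4, 3↦8}, {0↦6, 1↦5, 2↦7, 3↦8}
R1: no valid match — LHS pattern not found

Answer: [R0]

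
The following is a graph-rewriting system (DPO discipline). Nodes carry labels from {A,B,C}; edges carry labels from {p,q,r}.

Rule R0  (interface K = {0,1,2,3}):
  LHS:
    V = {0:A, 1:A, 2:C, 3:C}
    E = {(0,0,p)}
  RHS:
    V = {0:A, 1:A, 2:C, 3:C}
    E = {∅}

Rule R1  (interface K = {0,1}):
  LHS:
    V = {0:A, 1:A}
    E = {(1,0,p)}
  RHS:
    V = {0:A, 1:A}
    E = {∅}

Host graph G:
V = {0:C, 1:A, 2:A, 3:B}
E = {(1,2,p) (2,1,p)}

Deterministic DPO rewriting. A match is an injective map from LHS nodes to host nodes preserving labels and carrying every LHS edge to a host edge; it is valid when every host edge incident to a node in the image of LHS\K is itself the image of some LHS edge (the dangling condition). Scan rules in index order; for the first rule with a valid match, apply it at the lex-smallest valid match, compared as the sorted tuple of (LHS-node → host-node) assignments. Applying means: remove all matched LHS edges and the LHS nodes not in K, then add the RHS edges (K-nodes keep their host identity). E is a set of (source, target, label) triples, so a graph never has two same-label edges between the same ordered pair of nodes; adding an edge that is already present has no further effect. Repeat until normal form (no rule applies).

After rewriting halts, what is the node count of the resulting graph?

Answer: 4

Steps:
start.  V:4 E:2  edges: 1-p->2 2-p->1
1. fire R1 via {0↦1, 1↦2}  →  V:4 E:1  edges: 1-p->2
2. fire R1 via {0↦2, 1↦1}  →  V:4 E:0  edges: ∅
final graph: no rule applies after step 2
NF nodes: {0:C, 1:A, 2:A, 3:B}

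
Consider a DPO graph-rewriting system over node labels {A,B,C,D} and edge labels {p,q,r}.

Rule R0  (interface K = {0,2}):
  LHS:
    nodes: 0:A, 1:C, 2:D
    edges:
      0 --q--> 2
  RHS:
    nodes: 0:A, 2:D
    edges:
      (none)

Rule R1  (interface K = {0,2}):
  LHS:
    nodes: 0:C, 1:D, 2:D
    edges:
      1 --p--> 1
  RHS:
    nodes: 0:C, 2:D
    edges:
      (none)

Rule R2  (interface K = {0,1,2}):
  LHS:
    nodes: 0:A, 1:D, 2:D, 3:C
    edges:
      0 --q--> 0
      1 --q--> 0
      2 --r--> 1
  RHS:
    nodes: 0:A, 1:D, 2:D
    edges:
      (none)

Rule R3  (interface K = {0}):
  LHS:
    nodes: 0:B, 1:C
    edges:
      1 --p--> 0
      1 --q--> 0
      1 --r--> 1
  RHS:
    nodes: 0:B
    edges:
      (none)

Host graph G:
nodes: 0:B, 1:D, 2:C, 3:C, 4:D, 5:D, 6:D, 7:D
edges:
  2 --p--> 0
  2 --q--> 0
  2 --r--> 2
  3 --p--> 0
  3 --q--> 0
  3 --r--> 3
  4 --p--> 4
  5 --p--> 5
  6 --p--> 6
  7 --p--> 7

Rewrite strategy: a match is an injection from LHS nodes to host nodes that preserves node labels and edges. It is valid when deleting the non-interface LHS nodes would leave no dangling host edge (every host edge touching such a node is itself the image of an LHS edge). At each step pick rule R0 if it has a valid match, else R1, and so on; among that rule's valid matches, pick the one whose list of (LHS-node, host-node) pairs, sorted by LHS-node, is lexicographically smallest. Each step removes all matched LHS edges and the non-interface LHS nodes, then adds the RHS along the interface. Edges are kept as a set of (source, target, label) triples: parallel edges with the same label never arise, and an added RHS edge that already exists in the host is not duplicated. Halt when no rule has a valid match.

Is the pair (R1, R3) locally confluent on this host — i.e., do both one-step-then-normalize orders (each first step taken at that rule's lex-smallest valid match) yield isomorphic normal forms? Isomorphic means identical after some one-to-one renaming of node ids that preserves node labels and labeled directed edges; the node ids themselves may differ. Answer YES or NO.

Answer: YES

Rewrite trace:
branch R1-first: apply at {0↦2, 1↦4, 2↦1} → |E|=9, then 5 more step(s) → NF |V|=2 |E|=0 V={0:B, 1:D} E=∅
branch R3-first: apply at {0↦0, 1↦2} → |E|=7, then 5 more step(s) → NF |V|=2 |E|=0 V={0:B, 1:D} E=∅
graphs isomorphic (equal up to label-preserving node renaming)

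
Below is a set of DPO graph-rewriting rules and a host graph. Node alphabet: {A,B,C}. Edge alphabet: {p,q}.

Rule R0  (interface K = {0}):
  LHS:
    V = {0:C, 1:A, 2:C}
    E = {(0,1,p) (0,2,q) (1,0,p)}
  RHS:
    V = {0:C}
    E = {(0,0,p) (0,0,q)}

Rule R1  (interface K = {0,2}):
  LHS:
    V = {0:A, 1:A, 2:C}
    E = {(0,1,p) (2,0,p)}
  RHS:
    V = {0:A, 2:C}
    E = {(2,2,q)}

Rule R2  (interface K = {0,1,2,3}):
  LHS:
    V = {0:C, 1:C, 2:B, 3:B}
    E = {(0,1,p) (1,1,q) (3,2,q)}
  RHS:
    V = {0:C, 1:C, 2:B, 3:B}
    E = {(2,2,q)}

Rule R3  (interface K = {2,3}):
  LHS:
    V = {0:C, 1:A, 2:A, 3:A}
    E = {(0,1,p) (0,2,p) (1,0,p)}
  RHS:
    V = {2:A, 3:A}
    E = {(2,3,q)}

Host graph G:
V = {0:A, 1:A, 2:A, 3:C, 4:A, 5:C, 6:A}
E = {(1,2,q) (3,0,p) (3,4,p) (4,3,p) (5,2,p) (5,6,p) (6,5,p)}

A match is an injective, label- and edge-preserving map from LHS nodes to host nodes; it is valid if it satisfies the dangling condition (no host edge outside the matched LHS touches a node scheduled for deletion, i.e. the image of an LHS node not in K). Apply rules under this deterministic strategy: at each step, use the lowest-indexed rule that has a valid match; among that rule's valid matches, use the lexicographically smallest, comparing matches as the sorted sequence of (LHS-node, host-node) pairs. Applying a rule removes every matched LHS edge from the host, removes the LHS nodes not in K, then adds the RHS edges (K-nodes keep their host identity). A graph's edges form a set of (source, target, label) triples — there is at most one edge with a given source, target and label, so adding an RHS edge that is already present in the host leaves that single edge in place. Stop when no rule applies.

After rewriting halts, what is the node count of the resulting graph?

start.  V:7 E:7  edges: 1-q->2 3-p->0 3-p->4 4-p->3 5-p->2 5-p->6 6-p->5
1. fire R3 via {0↦3, 1↦4, 2↦0, 3↦1}  →  V:5 E:5  edges: 0-q->1 1-q->2 5-p->2 5-p->6 6-p->5
2. fire R3 via {0↦5, 1↦6, 2↦2, 3↦0}  →  V:3 E:3  edges: 0-q->1 1-q->2 2-q->0
halt: no rule applies after step 2
NF nodes: {0:A, 1:A, 2:A}

Answer: 3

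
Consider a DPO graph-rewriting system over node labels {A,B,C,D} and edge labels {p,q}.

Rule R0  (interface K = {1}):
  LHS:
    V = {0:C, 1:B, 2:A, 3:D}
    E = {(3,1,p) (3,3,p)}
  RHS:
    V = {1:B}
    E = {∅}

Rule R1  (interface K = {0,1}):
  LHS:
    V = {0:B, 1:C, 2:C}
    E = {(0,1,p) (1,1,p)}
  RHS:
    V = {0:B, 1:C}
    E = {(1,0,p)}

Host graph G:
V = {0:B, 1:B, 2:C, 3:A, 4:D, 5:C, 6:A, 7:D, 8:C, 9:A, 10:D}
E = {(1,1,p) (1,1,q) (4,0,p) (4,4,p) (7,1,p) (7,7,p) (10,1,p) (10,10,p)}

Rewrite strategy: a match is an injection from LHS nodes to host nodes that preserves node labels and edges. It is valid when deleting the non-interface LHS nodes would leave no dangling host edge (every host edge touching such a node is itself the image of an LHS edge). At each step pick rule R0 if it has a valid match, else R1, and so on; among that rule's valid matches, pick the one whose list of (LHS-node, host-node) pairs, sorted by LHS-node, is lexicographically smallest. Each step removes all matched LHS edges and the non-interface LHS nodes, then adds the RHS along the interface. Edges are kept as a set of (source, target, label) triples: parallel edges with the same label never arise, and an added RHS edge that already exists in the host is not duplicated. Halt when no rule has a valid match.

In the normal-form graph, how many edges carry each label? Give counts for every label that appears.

Answer: p:1 q:1

Steps:
[0] host  ⇒  11 nodes, 8 edges  {1-p->1 1-q->1 4-p->0 4-p->4 7-p->1 7-p->7 10-p->1 10-p->10}
[1] R0 @ {0↦2, 1↦0, 2↦3, 3↦4}  ⇒  8 nodes, 6 edges  {1-p->1 1-q->1 7-p->1 7-p->7 10-p->1 10-p->10}
[2] R0 @ {0↦5, 1↦1, 2↦6, 3↦7}  ⇒  5 nodes, 4 edges  {1-p->1 1-q->1 10-p->1 10-p->10}
[3] R0 @ {0↦8, 1↦1, 2↦9, 3↦10}  ⇒  2 nodes, 2 edges  {1-p->1 1-q->1}
final graph: no rule applies after step 3
NF edges: [(1, 1, 'p'), (1, 1, 'q')]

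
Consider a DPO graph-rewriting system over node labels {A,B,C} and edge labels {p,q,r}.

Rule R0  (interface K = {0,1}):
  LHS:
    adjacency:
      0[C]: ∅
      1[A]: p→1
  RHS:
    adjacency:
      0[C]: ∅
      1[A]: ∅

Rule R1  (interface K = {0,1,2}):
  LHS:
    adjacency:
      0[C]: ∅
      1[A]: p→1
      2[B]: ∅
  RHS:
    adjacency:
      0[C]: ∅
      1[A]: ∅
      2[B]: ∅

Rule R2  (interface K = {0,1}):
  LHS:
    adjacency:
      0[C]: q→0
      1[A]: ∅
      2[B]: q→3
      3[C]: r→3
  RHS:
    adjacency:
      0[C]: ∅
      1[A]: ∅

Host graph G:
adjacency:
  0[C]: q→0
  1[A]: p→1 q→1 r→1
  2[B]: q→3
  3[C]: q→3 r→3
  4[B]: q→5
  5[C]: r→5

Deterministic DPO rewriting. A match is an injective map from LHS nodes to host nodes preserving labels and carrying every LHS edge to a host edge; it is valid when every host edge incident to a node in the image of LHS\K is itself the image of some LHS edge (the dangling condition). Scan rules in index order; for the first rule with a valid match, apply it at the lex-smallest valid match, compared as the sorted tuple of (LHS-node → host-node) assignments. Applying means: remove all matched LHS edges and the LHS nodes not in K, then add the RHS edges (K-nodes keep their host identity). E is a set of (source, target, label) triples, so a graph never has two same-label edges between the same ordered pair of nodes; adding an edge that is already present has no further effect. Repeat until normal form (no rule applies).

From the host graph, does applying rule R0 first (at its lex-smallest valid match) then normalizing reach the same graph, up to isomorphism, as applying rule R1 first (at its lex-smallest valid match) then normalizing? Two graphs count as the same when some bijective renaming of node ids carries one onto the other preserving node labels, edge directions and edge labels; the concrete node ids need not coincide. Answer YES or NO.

Answer: YES

Rewrite trace:
branch R0-first: apply at {0↦0, 1↦1} → |E|=8, then 1 more step(s) → NF |V|=4 |E|=5 V={0:C, 1:A, 2:B, 3:C} E=1-q->1 1-r->1 2-q->3 3-q->3 3-r->3
branch R1-first: apply at {0↦0, 1↦1, 2↦2} → |E|=8, then 1 more step(s) → NF |V|=4 |E|=5 V={0:C, 1:A, 2:B, 3:C} E=1-q->1 1-r->1 2-q->3 3-q->3 3-r->3
graphs isomorphic (equal up to label-preserving node renaming)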